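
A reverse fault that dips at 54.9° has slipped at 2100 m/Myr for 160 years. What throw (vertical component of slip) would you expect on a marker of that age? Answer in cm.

27.5 cm

dip-slip = rate × time = 2100 m/Myr × 160 years = 0.3360 m
throw = dip-slip × sin(dip) = 0.3360 × sin(54.9°) = 0.275 m = 27.5 cm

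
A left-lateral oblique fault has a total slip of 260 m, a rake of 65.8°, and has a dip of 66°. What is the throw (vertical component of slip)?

dip-slip = net slip × sin(rake) = 260 m × sin(65.8°) = 237.2 m
throw = dip-slip × sin(dip) = 237.2 × sin(66°) = 217 m

217 m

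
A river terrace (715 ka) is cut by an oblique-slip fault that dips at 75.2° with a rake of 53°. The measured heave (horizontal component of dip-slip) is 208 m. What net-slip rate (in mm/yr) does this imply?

1.43 mm/yr

dip-slip = heave / cos(dip) = 208 / cos(75.2°) = 814.3 m
net slip = dip-slip / sin(rake) = 814.3 / sin(53°) = 1020 m
rate = 1020 m / 715 ka = 0.00143 m/yr = 1.43 mm/yr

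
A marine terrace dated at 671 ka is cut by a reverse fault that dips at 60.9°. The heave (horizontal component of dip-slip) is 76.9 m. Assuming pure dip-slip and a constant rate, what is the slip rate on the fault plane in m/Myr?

236 m/Myr

dip-slip = heave / cos(dip) = 76.9 m / cos(60.9°) = 158.1 m
rate = 158.1 m / 671 ka = 0.000236 m/yr = 236 m/Myr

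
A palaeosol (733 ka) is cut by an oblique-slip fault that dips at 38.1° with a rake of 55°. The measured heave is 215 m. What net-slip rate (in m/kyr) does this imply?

dip-slip = heave / cos(dip) = 215 / cos(38.1°) = 273.2 m
net slip = dip-slip / sin(rake) = 273.2 / sin(55°) = 333.5 m
rate = 333.5 m / 733 ka = 0.000455 m/yr = 0.455 m/kyr

0.455 m/kyr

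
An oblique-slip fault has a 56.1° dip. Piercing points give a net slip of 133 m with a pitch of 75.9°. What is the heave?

dip-slip = net slip × sin(rake) = 133 m × sin(75.9°) = 129 m
heave = dip-slip × cos(dip) = 129 × cos(56.1°) = 71.9 m

71.9 m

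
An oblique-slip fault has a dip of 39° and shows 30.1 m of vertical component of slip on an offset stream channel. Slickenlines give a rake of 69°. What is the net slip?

51.2 m

dip-slip = throw / sin(dip) = 30.1 / sin(39°) = 47.83 m
net slip = dip-slip / sin(rake) = 47.83 / sin(69°) = 51.2 m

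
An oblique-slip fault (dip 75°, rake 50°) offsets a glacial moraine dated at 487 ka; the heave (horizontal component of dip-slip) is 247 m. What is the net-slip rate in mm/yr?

2.56 mm/yr

dip-slip = heave / cos(dip) = 247 / cos(75°) = 954.3 m
net slip = dip-slip / sin(rake) = 954.3 / sin(50°) = 1246 m
rate = 1246 m / 487 ka = 0.00256 m/yr = 2.56 mm/yr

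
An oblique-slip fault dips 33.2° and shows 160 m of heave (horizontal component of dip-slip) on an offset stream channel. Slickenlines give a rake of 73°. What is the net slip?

dip-slip = heave / cos(dip) = 160 / cos(33.2°) = 191.2 m
net slip = dip-slip / sin(rake) = 191.2 / sin(73°) = 200 m

200 m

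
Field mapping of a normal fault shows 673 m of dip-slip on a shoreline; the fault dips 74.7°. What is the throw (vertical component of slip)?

649 m

throw = dip-slip × sin(dip) = 673 m × sin(74.7°) = 649 m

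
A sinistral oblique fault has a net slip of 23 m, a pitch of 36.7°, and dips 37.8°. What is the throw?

8.42 m

dip-slip = net slip × sin(rake) = 23 m × sin(36.7°) = 13.75 m
throw = dip-slip × sin(dip) = 13.75 × sin(37.8°) = 8.42 m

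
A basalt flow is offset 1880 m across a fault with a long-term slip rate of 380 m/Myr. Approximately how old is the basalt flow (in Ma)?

4.95 Ma

age = offset / rate = 1880 m / (380 m/Myr) = 4.95e+06 yr = 4.95 Ma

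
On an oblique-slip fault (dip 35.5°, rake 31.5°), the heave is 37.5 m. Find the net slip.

dip-slip = heave / cos(dip) = 37.5 / cos(35.5°) = 46.06 m
net slip = dip-slip / sin(rake) = 46.06 / sin(31.5°) = 88.2 m

88.2 m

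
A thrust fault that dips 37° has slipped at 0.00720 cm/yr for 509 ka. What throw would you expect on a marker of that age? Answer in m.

22.1 m

dip-slip = rate × time = 0.00720 cm/yr × 509 ka = 36.65 m
throw = dip-slip × sin(dip) = 36.65 × sin(37°) = 22.1 m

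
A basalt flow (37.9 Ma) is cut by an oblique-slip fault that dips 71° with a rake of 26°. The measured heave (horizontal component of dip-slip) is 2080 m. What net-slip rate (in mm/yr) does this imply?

dip-slip = heave / cos(dip) = 2080 / cos(71°) = 6389 m
net slip = dip-slip / sin(rake) = 6389 / sin(26°) = 14570 m
rate = 14570 m / 37.9 Ma = 0.000385 m/yr = 0.385 mm/yr

0.385 mm/yr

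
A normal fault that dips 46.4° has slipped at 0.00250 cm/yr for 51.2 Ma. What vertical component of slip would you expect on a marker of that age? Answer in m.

927 m

dip-slip = rate × time = 0.00250 cm/yr × 51.2 Ma = 1280 m
throw = dip-slip × sin(dip) = 1280 × sin(46.4°) = 927 m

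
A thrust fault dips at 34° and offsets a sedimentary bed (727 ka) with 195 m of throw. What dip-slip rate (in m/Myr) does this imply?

480 m/Myr

dip-slip = throw / sin(dip) = 195 m / sin(34°) = 348.7 m
rate = 348.7 m / 727 ka = 0.000480 m/yr = 480 m/Myr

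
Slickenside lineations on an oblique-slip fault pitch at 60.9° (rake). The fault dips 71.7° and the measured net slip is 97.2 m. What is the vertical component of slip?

80.6 m

dip-slip = net slip × sin(rake) = 97.2 m × sin(60.9°) = 84.93 m
throw = dip-slip × sin(dip) = 84.93 × sin(71.7°) = 80.6 m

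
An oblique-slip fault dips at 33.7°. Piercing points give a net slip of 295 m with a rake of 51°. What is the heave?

191 m

dip-slip = net slip × sin(rake) = 295 m × sin(51°) = 229.3 m
heave = dip-slip × cos(dip) = 229.3 × cos(33.7°) = 191 m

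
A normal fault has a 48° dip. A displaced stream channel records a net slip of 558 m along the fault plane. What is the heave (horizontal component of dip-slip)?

heave = dip-slip × cos(dip) = 558 m × cos(48°) = 373 m

373 m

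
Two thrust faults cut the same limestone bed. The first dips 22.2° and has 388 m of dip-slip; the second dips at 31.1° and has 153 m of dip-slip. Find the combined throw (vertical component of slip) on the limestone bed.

throw_A = 388 × sin(22.2°) = 146.6 m
throw_B = 153 × sin(31.1°) = 79.03 m
total = 146.6 + 79.03 = 226 m

226 m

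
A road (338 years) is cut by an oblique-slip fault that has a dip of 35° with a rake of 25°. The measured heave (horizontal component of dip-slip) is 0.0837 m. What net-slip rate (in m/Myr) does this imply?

dip-slip = heave / cos(dip) = 0.0837 / cos(35°) = 0.1022 m
net slip = dip-slip / sin(rake) = 0.1022 / sin(25°) = 0.2418 m
rate = 0.2418 m / 338 years = 0.000715 m/yr = 715 m/Myr

715 m/Myr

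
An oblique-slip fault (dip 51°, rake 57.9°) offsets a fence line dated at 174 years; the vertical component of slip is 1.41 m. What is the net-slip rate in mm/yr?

12.3 mm/yr

dip-slip = throw / sin(dip) = 1.41 / sin(51°) = 1.814 m
net slip = dip-slip / sin(rake) = 1.814 / sin(57.9°) = 2.142 m
rate = 2.142 m / 174 years = 0.0123 m/yr = 12.3 mm/yr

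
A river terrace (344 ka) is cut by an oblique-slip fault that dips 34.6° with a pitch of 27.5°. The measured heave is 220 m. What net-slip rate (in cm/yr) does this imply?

dip-slip = heave / cos(dip) = 220 / cos(34.6°) = 267.3 m
net slip = dip-slip / sin(rake) = 267.3 / sin(27.5°) = 578.8 m
rate = 578.8 m / 344 ka = 0.00168 m/yr = 0.168 cm/yr

0.168 cm/yr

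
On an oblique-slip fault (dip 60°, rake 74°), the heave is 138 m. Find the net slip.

dip-slip = heave / cos(dip) = 138 / cos(60°) = 276 m
net slip = dip-slip / sin(rake) = 276 / sin(74°) = 287 m

287 m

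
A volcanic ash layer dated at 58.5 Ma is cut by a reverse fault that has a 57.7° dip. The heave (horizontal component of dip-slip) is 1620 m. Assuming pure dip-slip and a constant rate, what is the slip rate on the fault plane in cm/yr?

0.00518 cm/yr

dip-slip = heave / cos(dip) = 1620 m / cos(57.7°) = 3032 m
rate = 3032 m / 58.5 Ma = 0.0000518 m/yr = 0.00518 cm/yr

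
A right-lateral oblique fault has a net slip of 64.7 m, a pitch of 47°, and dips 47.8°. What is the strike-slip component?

strike-slip = net slip × cos(rake) = 64.7 m × cos(47°) = 44.1 m

44.1 m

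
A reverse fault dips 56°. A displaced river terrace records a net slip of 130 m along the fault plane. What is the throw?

throw = dip-slip × sin(dip) = 130 m × sin(56°) = 108 m

108 m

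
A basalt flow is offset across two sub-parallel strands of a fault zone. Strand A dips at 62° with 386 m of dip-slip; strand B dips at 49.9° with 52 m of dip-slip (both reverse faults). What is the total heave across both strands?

215 m

heave_A = 386 × cos(62°) = 181.2 m
heave_B = 52 × cos(49.9°) = 33.49 m
total = 181.2 + 33.49 = 215 m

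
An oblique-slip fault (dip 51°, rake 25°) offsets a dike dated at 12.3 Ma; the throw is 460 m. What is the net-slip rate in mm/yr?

dip-slip = throw / sin(dip) = 460 / sin(51°) = 591.9 m
net slip = dip-slip / sin(rake) = 591.9 / sin(25°) = 1401 m
rate = 1401 m / 12.3 Ma = 0.000114 m/yr = 0.114 mm/yr

0.114 mm/yr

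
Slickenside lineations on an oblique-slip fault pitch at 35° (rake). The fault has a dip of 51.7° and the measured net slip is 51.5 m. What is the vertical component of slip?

23.2 m

dip-slip = net slip × sin(rake) = 51.5 m × sin(35°) = 29.54 m
throw = dip-slip × sin(dip) = 29.54 × sin(51.7°) = 23.2 m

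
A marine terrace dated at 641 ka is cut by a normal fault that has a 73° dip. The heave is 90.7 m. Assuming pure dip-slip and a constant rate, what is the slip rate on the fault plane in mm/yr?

0.484 mm/yr

dip-slip = heave / cos(dip) = 90.7 m / cos(73°) = 310.2 m
rate = 310.2 m / 641 ka = 0.000484 m/yr = 0.484 mm/yr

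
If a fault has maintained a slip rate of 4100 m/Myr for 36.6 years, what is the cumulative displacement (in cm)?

slip = rate × time = 4100 m/Myr × 36.6 years = 0.150 m = 15 cm

15 cm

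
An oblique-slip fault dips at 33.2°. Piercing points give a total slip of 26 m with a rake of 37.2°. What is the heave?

13.2 m

dip-slip = net slip × sin(rake) = 26 m × sin(37.2°) = 15.72 m
heave = dip-slip × cos(dip) = 15.72 × cos(33.2°) = 13.2 m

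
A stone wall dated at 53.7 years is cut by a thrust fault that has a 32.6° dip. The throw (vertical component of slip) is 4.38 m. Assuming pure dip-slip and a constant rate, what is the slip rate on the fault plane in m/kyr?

151 m/kyr

dip-slip = throw / sin(dip) = 4.38 m / sin(32.6°) = 8.130 m
rate = 8.130 m / 53.7 years = 0.151 m/yr = 151 m/kyr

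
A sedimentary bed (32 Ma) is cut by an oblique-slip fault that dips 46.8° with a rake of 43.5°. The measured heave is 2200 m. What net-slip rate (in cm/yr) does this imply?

0.0146 cm/yr

dip-slip = heave / cos(dip) = 2200 / cos(46.8°) = 3214 m
net slip = dip-slip / sin(rake) = 3214 / sin(43.5°) = 4669 m
rate = 4669 m / 32 Ma = 0.000146 m/yr = 0.0146 cm/yr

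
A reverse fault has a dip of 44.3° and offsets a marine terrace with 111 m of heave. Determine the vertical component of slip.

108 m

throw = heave × tan(dip) = 111 × tan(44.3°) = 108 m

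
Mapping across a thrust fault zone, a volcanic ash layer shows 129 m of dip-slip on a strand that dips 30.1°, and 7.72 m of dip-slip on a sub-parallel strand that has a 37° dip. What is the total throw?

69.3 m

throw_A = 129 × sin(30.1°) = 64.69 m
throw_B = 7.72 × sin(37°) = 4.646 m
total = 64.69 + 4.646 = 69.3 m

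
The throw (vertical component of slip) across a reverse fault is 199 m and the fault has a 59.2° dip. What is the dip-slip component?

dip-slip = throw / sin(dip) = 199 / sin(59.2°) = 232 m

232 m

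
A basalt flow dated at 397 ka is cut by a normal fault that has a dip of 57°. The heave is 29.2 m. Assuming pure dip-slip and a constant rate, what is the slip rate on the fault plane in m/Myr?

135 m/Myr

dip-slip = heave / cos(dip) = 29.2 m / cos(57°) = 53.61 m
rate = 53.61 m / 397 ka = 0.000135 m/yr = 135 m/Myr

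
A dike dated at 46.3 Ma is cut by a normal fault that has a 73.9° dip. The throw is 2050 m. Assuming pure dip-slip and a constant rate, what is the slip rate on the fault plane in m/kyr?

dip-slip = throw / sin(dip) = 2050 m / sin(73.9°) = 2134 m
rate = 2134 m / 46.3 Ma = 0.0000461 m/yr = 0.0461 m/kyr

0.0461 m/kyr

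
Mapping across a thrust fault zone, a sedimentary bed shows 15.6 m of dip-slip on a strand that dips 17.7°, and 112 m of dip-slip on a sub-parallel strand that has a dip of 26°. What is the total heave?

116 m

heave_A = 15.6 × cos(17.7°) = 14.86 m
heave_B = 112 × cos(26°) = 100.7 m
total = 14.86 + 100.7 = 116 m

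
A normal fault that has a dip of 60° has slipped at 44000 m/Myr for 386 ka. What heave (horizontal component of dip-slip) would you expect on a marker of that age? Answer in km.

dip-slip = rate × time = 44000 m/Myr × 386 ka = 16980 m
heave = dip-slip × cos(dip) = 16980 × cos(60°) = 8490 m = 8.49 km

8.49 km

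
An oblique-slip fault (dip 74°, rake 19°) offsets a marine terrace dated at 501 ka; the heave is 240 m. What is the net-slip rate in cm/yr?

dip-slip = heave / cos(dip) = 240 / cos(74°) = 870.7 m
net slip = dip-slip / sin(rake) = 870.7 / sin(19°) = 2674 m
rate = 2674 m / 501 ka = 0.00534 m/yr = 0.534 cm/yr

0.534 cm/yr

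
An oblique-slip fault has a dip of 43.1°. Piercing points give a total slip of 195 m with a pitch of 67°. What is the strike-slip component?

76.2 m

strike-slip = net slip × cos(rake) = 195 m × cos(67°) = 76.2 m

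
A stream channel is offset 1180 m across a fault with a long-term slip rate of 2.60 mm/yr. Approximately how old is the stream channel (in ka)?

age = offset / rate = 1180 m / (2.60 mm/yr) = 454000 yr = 454 ka

454 ka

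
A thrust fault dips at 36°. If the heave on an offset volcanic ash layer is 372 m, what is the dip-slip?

dip-slip = heave / cos(dip) = 372 / cos(36°) = 460 m

460 m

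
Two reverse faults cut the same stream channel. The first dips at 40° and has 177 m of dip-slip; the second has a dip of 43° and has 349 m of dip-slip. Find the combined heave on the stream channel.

391 m

heave_A = 177 × cos(40°) = 135.6 m
heave_B = 349 × cos(43°) = 255.2 m
total = 135.6 + 255.2 = 391 m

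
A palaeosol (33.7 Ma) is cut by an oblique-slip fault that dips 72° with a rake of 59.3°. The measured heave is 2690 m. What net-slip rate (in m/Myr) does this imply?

300 m/Myr

dip-slip = heave / cos(dip) = 2690 / cos(72°) = 8705 m
net slip = dip-slip / sin(rake) = 8705 / sin(59.3°) = 10120 m
rate = 10120 m / 33.7 Ma = 0.000300 m/yr = 300 m/Myr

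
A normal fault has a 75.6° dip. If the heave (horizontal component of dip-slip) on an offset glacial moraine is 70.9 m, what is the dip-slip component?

dip-slip = heave / cos(dip) = 70.9 / cos(75.6°) = 285 m

285 m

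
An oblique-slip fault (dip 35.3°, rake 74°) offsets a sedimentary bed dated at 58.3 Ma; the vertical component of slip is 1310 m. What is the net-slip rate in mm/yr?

dip-slip = throw / sin(dip) = 1310 / sin(35.3°) = 2267 m
net slip = dip-slip / sin(rake) = 2267 / sin(74°) = 2358 m
rate = 2358 m / 58.3 Ma = 0.0000405 m/yr = 0.0405 mm/yr

0.0405 mm/yr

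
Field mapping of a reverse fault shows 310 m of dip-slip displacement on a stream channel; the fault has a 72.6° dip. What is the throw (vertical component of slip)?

296 m

throw = dip-slip × sin(dip) = 310 m × sin(72.6°) = 296 m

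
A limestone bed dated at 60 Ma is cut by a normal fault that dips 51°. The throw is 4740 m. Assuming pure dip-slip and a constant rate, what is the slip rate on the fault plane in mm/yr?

0.102 mm/yr

dip-slip = throw / sin(dip) = 4740 m / sin(51°) = 6099 m
rate = 6099 m / 60 Ma = 0.000102 m/yr = 0.102 mm/yr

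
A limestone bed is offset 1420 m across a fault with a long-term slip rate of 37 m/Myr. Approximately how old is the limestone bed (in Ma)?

age = offset / rate = 1420 m / (37 m/Myr) = 3.84e+07 yr = 38.4 Ma

38.4 Ma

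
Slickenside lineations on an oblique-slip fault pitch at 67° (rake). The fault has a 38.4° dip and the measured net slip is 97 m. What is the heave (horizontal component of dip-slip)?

dip-slip = net slip × sin(rake) = 97 m × sin(67°) = 89.29 m
heave = dip-slip × cos(dip) = 89.29 × cos(38.4°) = 70 m

70 m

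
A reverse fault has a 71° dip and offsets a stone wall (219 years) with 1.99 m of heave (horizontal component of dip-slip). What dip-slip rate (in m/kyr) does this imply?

27.9 m/kyr

dip-slip = heave / cos(dip) = 1.99 m / cos(71°) = 6.112 m
rate = 6.112 m / 219 years = 0.0279 m/yr = 27.9 m/kyr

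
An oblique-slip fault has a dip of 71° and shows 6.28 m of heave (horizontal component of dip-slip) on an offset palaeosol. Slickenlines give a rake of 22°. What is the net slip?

51.5 m

dip-slip = heave / cos(dip) = 6.28 / cos(71°) = 19.29 m
net slip = dip-slip / sin(rake) = 19.29 / sin(22°) = 51.5 m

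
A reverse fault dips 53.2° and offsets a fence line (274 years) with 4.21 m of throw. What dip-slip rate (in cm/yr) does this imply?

dip-slip = throw / sin(dip) = 4.21 m / sin(53.2°) = 5.258 m
rate = 5.258 m / 274 years = 0.0192 m/yr = 1.92 cm/yr

1.92 cm/yr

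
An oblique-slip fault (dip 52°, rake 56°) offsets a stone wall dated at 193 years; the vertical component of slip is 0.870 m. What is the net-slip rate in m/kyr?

6.90 m/kyr

dip-slip = throw / sin(dip) = 0.870 / sin(52°) = 1.104 m
net slip = dip-slip / sin(rake) = 1.104 / sin(56°) = 1.332 m
rate = 1.332 m / 193 years = 0.00690 m/yr = 6.90 m/kyr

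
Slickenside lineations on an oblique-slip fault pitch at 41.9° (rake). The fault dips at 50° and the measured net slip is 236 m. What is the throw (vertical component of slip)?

dip-slip = net slip × sin(rake) = 236 m × sin(41.9°) = 157.6 m
throw = dip-slip × sin(dip) = 157.6 × sin(50°) = 121 m

121 m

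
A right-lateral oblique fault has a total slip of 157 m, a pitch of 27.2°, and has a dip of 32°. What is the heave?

60.9 m

dip-slip = net slip × sin(rake) = 157 m × sin(27.2°) = 71.76 m
heave = dip-slip × cos(dip) = 71.76 × cos(32°) = 60.9 m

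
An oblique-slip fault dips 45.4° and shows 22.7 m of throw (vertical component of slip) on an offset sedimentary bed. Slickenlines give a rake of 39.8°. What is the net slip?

dip-slip = throw / sin(dip) = 22.7 / sin(45.4°) = 31.88 m
net slip = dip-slip / sin(rake) = 31.88 / sin(39.8°) = 49.8 m

49.8 m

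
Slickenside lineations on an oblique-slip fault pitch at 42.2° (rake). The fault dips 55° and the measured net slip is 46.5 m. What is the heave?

dip-slip = net slip × sin(rake) = 46.5 m × sin(42.2°) = 31.24 m
heave = dip-slip × cos(dip) = 31.24 × cos(55°) = 17.9 m

17.9 m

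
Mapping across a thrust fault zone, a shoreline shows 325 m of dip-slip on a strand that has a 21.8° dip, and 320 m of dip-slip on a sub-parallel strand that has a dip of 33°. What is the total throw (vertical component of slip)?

throw_A = 325 × sin(21.8°) = 120.7 m
throw_B = 320 × sin(33°) = 174.3 m
total = 120.7 + 174.3 = 295 m

295 m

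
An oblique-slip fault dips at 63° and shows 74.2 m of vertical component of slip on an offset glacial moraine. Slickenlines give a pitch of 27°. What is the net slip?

183 m

dip-slip = throw / sin(dip) = 74.2 / sin(63°) = 83.28 m
net slip = dip-slip / sin(rake) = 83.28 / sin(27°) = 183 m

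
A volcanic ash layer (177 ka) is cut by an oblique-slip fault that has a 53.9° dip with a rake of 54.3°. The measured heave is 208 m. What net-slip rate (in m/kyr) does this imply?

dip-slip = heave / cos(dip) = 208 / cos(53.9°) = 353 m
net slip = dip-slip / sin(rake) = 353 / sin(54.3°) = 434.7 m
rate = 434.7 m / 177 ka = 0.00246 m/yr = 2.46 m/kyr

2.46 m/kyr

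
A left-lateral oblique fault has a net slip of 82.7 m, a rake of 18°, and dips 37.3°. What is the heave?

dip-slip = net slip × sin(rake) = 82.7 m × sin(18°) = 25.56 m
heave = dip-slip × cos(dip) = 25.56 × cos(37.3°) = 20.3 m

20.3 m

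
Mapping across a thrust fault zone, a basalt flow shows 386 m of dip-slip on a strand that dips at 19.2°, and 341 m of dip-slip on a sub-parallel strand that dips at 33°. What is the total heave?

heave_A = 386 × cos(19.2°) = 364.5 m
heave_B = 341 × cos(33°) = 286 m
total = 364.5 + 286 = 651 m

651 m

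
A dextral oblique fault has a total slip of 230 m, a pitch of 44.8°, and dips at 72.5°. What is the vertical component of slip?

dip-slip = net slip × sin(rake) = 230 m × sin(44.8°) = 162.1 m
throw = dip-slip × sin(dip) = 162.1 × sin(72.5°) = 155 m

155 m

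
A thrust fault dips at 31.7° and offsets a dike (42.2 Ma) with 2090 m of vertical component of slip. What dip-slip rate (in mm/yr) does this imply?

0.0943 mm/yr

dip-slip = throw / sin(dip) = 2090 m / sin(31.7°) = 3977 m
rate = 3977 m / 42.2 Ma = 0.0000943 m/yr = 0.0943 mm/yr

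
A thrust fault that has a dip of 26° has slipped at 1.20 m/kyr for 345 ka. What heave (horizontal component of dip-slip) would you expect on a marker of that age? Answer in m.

372 m

dip-slip = rate × time = 1.20 m/kyr × 345 ka = 414 m
heave = dip-slip × cos(dip) = 414 × cos(26°) = 372 m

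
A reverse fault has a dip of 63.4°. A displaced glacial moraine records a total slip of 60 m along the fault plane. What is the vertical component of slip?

53.6 m

throw = dip-slip × sin(dip) = 60 m × sin(63.4°) = 53.6 m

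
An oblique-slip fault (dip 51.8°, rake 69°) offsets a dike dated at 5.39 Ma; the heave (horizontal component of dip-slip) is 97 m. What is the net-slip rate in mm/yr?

dip-slip = heave / cos(dip) = 97 / cos(51.8°) = 156.9 m
net slip = dip-slip / sin(rake) = 156.9 / sin(69°) = 168 m
rate = 168 m / 5.39 Ma = 0.0000312 m/yr = 0.0312 mm/yr

0.0312 mm/yr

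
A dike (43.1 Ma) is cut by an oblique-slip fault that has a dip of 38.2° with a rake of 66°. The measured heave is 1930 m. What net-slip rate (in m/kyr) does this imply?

0.0624 m/kyr

dip-slip = heave / cos(dip) = 1930 / cos(38.2°) = 2456 m
net slip = dip-slip / sin(rake) = 2456 / sin(66°) = 2688 m
rate = 2688 m / 43.1 Ma = 0.0000624 m/yr = 0.0624 m/kyr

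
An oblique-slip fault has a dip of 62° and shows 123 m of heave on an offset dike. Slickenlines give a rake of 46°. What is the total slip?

364 m

dip-slip = heave / cos(dip) = 123 / cos(62°) = 262 m
net slip = dip-slip / sin(rake) = 262 / sin(46°) = 364 m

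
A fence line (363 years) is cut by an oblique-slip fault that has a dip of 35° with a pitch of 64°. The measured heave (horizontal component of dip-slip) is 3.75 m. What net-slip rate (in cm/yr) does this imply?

dip-slip = heave / cos(dip) = 3.75 / cos(35°) = 4.578 m
net slip = dip-slip / sin(rake) = 4.578 / sin(64°) = 5.093 m
rate = 5.093 m / 363 years = 0.0140 m/yr = 1.40 cm/yr

1.40 cm/yr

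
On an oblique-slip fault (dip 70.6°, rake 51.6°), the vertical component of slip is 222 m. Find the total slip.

300 m

dip-slip = throw / sin(dip) = 222 / sin(70.6°) = 235.4 m
net slip = dip-slip / sin(rake) = 235.4 / sin(51.6°) = 300 m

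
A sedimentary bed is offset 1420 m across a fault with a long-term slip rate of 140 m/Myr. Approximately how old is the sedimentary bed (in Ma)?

10.1 Ma

age = offset / rate = 1420 m / (140 m/Myr) = 1.01e+07 yr = 10.1 Ma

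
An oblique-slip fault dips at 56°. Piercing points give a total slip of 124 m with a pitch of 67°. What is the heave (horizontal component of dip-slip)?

dip-slip = net slip × sin(rake) = 124 m × sin(67°) = 114.1 m
heave = dip-slip × cos(dip) = 114.1 × cos(56°) = 63.8 m

63.8 m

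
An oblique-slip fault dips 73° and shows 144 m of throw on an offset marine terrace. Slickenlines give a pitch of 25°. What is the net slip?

356 m

dip-slip = throw / sin(dip) = 144 / sin(73°) = 150.6 m
net slip = dip-slip / sin(rake) = 150.6 / sin(25°) = 356 m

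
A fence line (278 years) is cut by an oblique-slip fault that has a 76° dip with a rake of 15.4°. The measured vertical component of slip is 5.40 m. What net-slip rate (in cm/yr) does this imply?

7.54 cm/yr

dip-slip = throw / sin(dip) = 5.40 / sin(76°) = 5.565 m
net slip = dip-slip / sin(rake) = 5.565 / sin(15.4°) = 20.96 m
rate = 20.96 m / 278 years = 0.0754 m/yr = 7.54 cm/yr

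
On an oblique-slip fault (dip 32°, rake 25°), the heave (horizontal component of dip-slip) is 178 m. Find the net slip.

dip-slip = heave / cos(dip) = 178 / cos(32°) = 209.9 m
net slip = dip-slip / sin(rake) = 209.9 / sin(25°) = 497 m

497 m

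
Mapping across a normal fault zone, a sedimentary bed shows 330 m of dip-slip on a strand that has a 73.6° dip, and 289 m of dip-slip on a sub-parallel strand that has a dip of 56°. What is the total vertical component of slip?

throw_A = 330 × sin(73.6°) = 316.6 m
throw_B = 289 × sin(56°) = 239.6 m
total = 316.6 + 239.6 = 556 m

556 m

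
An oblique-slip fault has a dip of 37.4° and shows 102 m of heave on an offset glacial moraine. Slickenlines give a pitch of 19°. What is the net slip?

394 m

dip-slip = heave / cos(dip) = 102 / cos(37.4°) = 128.4 m
net slip = dip-slip / sin(rake) = 128.4 / sin(19°) = 394 m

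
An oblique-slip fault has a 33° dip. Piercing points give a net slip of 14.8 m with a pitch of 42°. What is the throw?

5.39 m

dip-slip = net slip × sin(rake) = 14.8 m × sin(42°) = 9.903 m
throw = dip-slip × sin(dip) = 9.903 × sin(33°) = 5.39 m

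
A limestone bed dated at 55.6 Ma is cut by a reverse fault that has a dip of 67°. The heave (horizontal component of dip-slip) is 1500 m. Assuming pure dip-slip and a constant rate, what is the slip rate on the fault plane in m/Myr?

dip-slip = heave / cos(dip) = 1500 m / cos(67°) = 3839 m
rate = 3839 m / 55.6 Ma = 0.0000690 m/yr = 69 m/Myr

69 m/Myr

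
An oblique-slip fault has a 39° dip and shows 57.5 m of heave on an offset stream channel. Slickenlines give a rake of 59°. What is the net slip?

dip-slip = heave / cos(dip) = 57.5 / cos(39°) = 73.99 m
net slip = dip-slip / sin(rake) = 73.99 / sin(59°) = 86.3 m

86.3 m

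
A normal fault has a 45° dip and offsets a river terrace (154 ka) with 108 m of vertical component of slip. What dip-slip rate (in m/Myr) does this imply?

dip-slip = throw / sin(dip) = 108 m / sin(45°) = 152.7 m
rate = 152.7 m / 154 ka = 0.000992 m/yr = 992 m/Myr

992 m/Myr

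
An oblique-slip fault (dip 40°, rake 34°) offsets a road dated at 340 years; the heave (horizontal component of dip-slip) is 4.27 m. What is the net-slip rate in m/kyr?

29.3 m/kyr

dip-slip = heave / cos(dip) = 4.27 / cos(40°) = 5.574 m
net slip = dip-slip / sin(rake) = 5.574 / sin(34°) = 9.968 m
rate = 9.968 m / 340 years = 0.0293 m/yr = 29.3 m/kyr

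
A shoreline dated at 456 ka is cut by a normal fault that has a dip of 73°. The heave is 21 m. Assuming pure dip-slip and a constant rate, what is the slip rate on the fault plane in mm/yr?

dip-slip = heave / cos(dip) = 21 m / cos(73°) = 71.83 m
rate = 71.83 m / 456 ka = 0.000158 m/yr = 0.158 mm/yr

0.158 mm/yr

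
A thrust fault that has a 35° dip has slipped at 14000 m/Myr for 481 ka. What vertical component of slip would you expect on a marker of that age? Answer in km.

3.86 km

dip-slip = rate × time = 14000 m/Myr × 481 ka = 6734 m
throw = dip-slip × sin(dip) = 6734 × sin(35°) = 3860 m = 3.86 km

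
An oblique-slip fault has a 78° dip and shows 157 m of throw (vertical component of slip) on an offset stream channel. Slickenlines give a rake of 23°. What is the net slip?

dip-slip = throw / sin(dip) = 157 / sin(78°) = 160.5 m
net slip = dip-slip / sin(rake) = 160.5 / sin(23°) = 411 m

411 m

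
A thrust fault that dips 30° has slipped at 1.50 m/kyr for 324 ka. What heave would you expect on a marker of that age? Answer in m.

421 m

dip-slip = rate × time = 1.50 m/kyr × 324 ka = 486 m
heave = dip-slip × cos(dip) = 486 × cos(30°) = 421 m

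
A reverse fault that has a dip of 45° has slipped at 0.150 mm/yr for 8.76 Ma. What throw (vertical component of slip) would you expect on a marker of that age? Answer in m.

929 m

dip-slip = rate × time = 0.150 mm/yr × 8.76 Ma = 1314 m
throw = dip-slip × sin(dip) = 1314 × sin(45°) = 929 m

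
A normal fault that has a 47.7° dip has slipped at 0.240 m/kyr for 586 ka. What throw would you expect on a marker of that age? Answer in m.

104 m

dip-slip = rate × time = 0.240 m/kyr × 586 ka = 140.6 m
throw = dip-slip × sin(dip) = 140.6 × sin(47.7°) = 104 m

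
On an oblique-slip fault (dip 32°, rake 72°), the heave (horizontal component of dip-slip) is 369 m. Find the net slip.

dip-slip = heave / cos(dip) = 369 / cos(32°) = 435.1 m
net slip = dip-slip / sin(rake) = 435.1 / sin(72°) = 458 m

458 m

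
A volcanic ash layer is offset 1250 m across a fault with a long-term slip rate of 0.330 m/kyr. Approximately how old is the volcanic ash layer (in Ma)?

age = offset / rate = 1250 m / (0.330 m/kyr) = 3.79e+06 yr = 3.79 Ma

3.79 Ma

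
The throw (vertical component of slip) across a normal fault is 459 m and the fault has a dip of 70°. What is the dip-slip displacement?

488 m

dip-slip = throw / sin(dip) = 459 / sin(70°) = 488 m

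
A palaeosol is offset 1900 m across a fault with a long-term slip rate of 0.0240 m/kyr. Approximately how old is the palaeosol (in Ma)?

79.2 Ma

age = offset / rate = 1900 m / (0.0240 m/kyr) = 7.92e+07 yr = 79.2 Ma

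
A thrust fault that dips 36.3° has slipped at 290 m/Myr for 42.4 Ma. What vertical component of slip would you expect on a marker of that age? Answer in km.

dip-slip = rate × time = 290 m/Myr × 42.4 Ma = 12300 m
throw = dip-slip × sin(dip) = 12300 × sin(36.3°) = 7280 m = 7.28 km

7.28 km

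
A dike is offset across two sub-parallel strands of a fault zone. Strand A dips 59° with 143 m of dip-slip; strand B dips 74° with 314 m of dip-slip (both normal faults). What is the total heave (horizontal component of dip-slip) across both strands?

heave_A = 143 × cos(59°) = 73.65 m
heave_B = 314 × cos(74°) = 86.55 m
total = 73.65 + 86.55 = 160 m

160 m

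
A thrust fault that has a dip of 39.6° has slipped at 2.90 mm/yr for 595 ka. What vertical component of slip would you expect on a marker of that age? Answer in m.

1100 m

dip-slip = rate × time = 2.90 mm/yr × 595 ka = 1725 m
throw = dip-slip × sin(dip) = 1725 × sin(39.6°) = 1100 m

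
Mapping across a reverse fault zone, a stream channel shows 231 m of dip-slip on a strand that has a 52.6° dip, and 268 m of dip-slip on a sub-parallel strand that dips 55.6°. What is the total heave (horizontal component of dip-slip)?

heave_A = 231 × cos(52.6°) = 140.3 m
heave_B = 268 × cos(55.6°) = 151.4 m
total = 140.3 + 151.4 = 292 m

292 m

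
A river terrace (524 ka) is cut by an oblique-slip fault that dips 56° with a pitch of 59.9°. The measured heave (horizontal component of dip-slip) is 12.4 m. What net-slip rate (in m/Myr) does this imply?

48.9 m/Myr

dip-slip = heave / cos(dip) = 12.4 / cos(56°) = 22.17 m
net slip = dip-slip / sin(rake) = 22.17 / sin(59.9°) = 25.63 m
rate = 25.63 m / 524 ka = 0.0000489 m/yr = 48.9 m/Myr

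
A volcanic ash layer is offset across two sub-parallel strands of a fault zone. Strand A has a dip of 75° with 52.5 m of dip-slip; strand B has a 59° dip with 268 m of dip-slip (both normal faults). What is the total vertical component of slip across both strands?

280 m

throw_A = 52.5 × sin(75°) = 50.71 m
throw_B = 268 × sin(59°) = 229.7 m
total = 50.71 + 229.7 = 280 m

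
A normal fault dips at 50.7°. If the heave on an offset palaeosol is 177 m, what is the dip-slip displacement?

dip-slip = heave / cos(dip) = 177 / cos(50.7°) = 279 m

279 m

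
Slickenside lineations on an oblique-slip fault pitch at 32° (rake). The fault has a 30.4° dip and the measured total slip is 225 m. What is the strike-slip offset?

strike-slip = net slip × cos(rake) = 225 m × cos(32°) = 191 m

191 m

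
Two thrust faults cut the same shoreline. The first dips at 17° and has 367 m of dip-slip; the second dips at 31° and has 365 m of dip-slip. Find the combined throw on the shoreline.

295 m

throw_A = 367 × sin(17°) = 107.3 m
throw_B = 365 × sin(31°) = 188 m
total = 107.3 + 188 = 295 m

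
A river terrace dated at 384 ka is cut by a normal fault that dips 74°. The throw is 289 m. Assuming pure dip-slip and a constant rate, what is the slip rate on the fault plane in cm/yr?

0.0783 cm/yr

dip-slip = throw / sin(dip) = 289 m / sin(74°) = 300.6 m
rate = 300.6 m / 384 ka = 0.000783 m/yr = 0.0783 cm/yr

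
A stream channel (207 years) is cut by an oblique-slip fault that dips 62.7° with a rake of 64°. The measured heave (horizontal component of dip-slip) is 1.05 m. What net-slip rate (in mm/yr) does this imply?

12.3 mm/yr

dip-slip = heave / cos(dip) = 1.05 / cos(62.7°) = 2.289 m
net slip = dip-slip / sin(rake) = 2.289 / sin(64°) = 2.547 m
rate = 2.547 m / 207 years = 0.0123 m/yr = 12.3 mm/yr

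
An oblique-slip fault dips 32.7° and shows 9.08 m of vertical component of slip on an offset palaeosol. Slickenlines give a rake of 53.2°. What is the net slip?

21 m

dip-slip = throw / sin(dip) = 9.08 / sin(32.7°) = 16.81 m
net slip = dip-slip / sin(rake) = 16.81 / sin(53.2°) = 21 m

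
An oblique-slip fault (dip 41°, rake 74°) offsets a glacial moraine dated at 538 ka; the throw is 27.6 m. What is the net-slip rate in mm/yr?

dip-slip = throw / sin(dip) = 27.6 / sin(41°) = 42.07 m
net slip = dip-slip / sin(rake) = 42.07 / sin(74°) = 43.76 m
rate = 43.76 m / 538 ka = 0.0000813 m/yr = 0.0813 mm/yr

0.0813 mm/yr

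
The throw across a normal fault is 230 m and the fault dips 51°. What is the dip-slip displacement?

dip-slip = throw / sin(dip) = 230 / sin(51°) = 296 m

296 m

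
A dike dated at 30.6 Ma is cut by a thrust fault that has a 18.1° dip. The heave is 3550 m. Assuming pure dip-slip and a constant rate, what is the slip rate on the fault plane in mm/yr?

0.122 mm/yr

dip-slip = heave / cos(dip) = 3550 m / cos(18.1°) = 3735 m
rate = 3735 m / 30.6 Ma = 0.000122 m/yr = 0.122 mm/yr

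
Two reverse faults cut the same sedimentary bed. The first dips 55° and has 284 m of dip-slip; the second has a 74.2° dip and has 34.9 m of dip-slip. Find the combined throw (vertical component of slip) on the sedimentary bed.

throw_A = 284 × sin(55°) = 232.6 m
throw_B = 34.9 × sin(74.2°) = 33.58 m
total = 232.6 + 33.58 = 266 m

266 m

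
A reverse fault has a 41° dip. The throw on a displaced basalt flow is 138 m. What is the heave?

heave = throw / tan(dip) = 138 / tan(41°) = 159 m

159 m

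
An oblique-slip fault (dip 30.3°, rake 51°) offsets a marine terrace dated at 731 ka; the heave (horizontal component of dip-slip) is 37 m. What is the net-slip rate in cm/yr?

dip-slip = heave / cos(dip) = 37 / cos(30.3°) = 42.85 m
net slip = dip-slip / sin(rake) = 42.85 / sin(51°) = 55.14 m
rate = 55.14 m / 731 ka = 0.0000754 m/yr = 0.00754 cm/yr

0.00754 cm/yr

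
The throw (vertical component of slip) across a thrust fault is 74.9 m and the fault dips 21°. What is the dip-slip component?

209 m

dip-slip = throw / sin(dip) = 74.9 / sin(21°) = 209 m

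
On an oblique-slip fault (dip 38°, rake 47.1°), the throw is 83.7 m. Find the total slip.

186 m

dip-slip = throw / sin(dip) = 83.7 / sin(38°) = 136 m
net slip = dip-slip / sin(rake) = 136 / sin(47.1°) = 186 m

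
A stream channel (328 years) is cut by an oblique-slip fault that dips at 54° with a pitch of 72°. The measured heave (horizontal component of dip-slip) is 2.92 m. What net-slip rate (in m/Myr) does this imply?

dip-slip = heave / cos(dip) = 2.92 / cos(54°) = 4.968 m
net slip = dip-slip / sin(rake) = 4.968 / sin(72°) = 5.223 m
rate = 5.223 m / 328 years = 0.0159 m/yr = 15900 m/Myr

15900 m/Myr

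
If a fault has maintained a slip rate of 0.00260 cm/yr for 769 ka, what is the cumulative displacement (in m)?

20 m

slip = rate × time = 0.00260 cm/yr × 769 ka = 20 m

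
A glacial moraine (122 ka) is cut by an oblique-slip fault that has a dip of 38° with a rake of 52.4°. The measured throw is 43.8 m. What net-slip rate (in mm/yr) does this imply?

dip-slip = throw / sin(dip) = 43.8 / sin(38°) = 71.14 m
net slip = dip-slip / sin(rake) = 71.14 / sin(52.4°) = 89.79 m
rate = 89.79 m / 122 ka = 0.000736 m/yr = 0.736 mm/yr

0.736 mm/yr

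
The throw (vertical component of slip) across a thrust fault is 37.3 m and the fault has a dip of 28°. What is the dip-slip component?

79.5 m

dip-slip = throw / sin(dip) = 37.3 / sin(28°) = 79.5 m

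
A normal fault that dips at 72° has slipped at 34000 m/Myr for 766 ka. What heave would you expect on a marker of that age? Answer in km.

dip-slip = rate × time = 34000 m/Myr × 766 ka = 26040 m
heave = dip-slip × cos(dip) = 26040 × cos(72°) = 8050 m = 8.05 km

8.05 km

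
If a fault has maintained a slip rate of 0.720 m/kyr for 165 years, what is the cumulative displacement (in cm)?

slip = rate × time = 0.720 m/kyr × 165 years = 0.119 m = 11.9 cm

11.9 cm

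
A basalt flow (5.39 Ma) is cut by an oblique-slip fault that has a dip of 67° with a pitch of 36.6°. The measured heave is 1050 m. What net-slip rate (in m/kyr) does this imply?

0.836 m/kyr

dip-slip = heave / cos(dip) = 1050 / cos(67°) = 2687 m
net slip = dip-slip / sin(rake) = 2687 / sin(36.6°) = 4507 m
rate = 4507 m / 5.39 Ma = 0.000836 m/yr = 0.836 m/kyr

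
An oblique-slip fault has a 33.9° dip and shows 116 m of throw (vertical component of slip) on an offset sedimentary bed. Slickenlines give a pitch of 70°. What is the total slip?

221 m

dip-slip = throw / sin(dip) = 116 / sin(33.9°) = 208 m
net slip = dip-slip / sin(rake) = 208 / sin(70°) = 221 m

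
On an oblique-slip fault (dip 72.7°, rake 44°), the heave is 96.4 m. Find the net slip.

467 m

dip-slip = heave / cos(dip) = 96.4 / cos(72.7°) = 324.2 m
net slip = dip-slip / sin(rake) = 324.2 / sin(44°) = 467 m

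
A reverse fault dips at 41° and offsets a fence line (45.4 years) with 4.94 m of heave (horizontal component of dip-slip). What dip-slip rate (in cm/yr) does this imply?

dip-slip = heave / cos(dip) = 4.94 m / cos(41°) = 6.546 m
rate = 6.546 m / 45.4 years = 0.144 m/yr = 14.4 cm/yr

14.4 cm/yr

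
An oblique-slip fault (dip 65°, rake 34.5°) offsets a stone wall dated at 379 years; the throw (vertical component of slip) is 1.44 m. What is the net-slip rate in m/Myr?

7400 m/Myr

dip-slip = throw / sin(dip) = 1.44 / sin(65°) = 1.589 m
net slip = dip-slip / sin(rake) = 1.589 / sin(34.5°) = 2.805 m
rate = 2.805 m / 379 years = 0.00740 m/yr = 7400 m/Myr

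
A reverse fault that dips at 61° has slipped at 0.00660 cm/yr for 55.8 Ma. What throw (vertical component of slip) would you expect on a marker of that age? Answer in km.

3.22 km

dip-slip = rate × time = 0.00660 cm/yr × 55.8 Ma = 3683 m
throw = dip-slip × sin(dip) = 3683 × sin(61°) = 3220 m = 3.22 km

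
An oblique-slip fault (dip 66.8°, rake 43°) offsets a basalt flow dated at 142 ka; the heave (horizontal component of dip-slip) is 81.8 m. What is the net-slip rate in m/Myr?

2140 m/Myr

dip-slip = heave / cos(dip) = 81.8 / cos(66.8°) = 207.6 m
net slip = dip-slip / sin(rake) = 207.6 / sin(43°) = 304.5 m
rate = 304.5 m / 142 ka = 0.00214 m/yr = 2140 m/Myr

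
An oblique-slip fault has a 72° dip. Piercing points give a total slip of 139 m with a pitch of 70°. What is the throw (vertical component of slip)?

124 m

dip-slip = net slip × sin(rake) = 139 m × sin(70°) = 130.6 m
throw = dip-slip × sin(dip) = 130.6 × sin(72°) = 124 m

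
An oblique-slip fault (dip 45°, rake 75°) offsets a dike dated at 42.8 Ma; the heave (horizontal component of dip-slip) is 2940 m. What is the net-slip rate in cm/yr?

dip-slip = heave / cos(dip) = 2940 / cos(45°) = 4158 m
net slip = dip-slip / sin(rake) = 4158 / sin(75°) = 4304 m
rate = 4304 m / 42.8 Ma = 0.000101 m/yr = 0.0101 cm/yr

0.0101 cm/yr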